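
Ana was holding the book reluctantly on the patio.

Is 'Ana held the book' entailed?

'hold' is atelic; if Ana was holding the book, then Ana held the book (for some time).

yes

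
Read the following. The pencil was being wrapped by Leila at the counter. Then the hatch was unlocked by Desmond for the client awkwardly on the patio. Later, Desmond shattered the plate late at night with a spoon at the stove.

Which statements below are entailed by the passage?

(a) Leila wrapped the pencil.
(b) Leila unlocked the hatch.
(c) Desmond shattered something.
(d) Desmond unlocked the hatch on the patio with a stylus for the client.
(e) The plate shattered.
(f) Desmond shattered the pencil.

(c), (e)

(a) Not entailed — 'was wrapping' is progressive on an accomplishment; it does not entail the completed 'wrapped'.
(b) Not entailed — the passage has Desmond unlocking the hatch, not Leila.
(c) Entailed — the original entails any weakening of itself; this just drops 'late at night', 'with a spoon', 'at the stove' and generalizes the patient.
(d) Not entailed — 'with a stylus' adds information not in the original event.
(e) Entailed — 'Desmond shattered the plate' is causative; it entails the inchoative 'the plate shattered'.
(f) Not entailed — Desmond shattered the plate, not the pencil; the pencil belongs to the wrapping event.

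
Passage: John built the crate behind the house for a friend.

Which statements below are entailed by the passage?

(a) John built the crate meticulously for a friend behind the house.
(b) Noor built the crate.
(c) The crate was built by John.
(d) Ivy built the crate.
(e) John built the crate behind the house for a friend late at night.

(c)

(a) Not entailed — 'meticulously' adds information not in the original event.
(b) Not entailed — the passage has John building the crate, not Noor.
(c) Entailed — every conjunct here is already in the original building event.
(d) Not entailed — the passage has John building the crate, not Ivy.
(e) Not entailed — 'late at night' adds information not in the original event.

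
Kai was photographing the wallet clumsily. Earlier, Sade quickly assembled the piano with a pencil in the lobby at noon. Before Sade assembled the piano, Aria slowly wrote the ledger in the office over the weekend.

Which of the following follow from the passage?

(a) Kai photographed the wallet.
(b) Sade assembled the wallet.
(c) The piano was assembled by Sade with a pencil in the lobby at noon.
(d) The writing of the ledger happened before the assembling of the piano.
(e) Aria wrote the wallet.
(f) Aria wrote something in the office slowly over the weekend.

(c), (d), (f)

(a) Not entailed — 'was photographing' is progressive on an accomplishment; it does not entail the completed 'photographed'.
(b) Not entailed — Sade assembled the piano, not the wallet; the wallet belongs to the photographing event.
(c) Entailed — dropping 'quickly' leaves a sub-description the original still satisfies.
(d) Entailed — the narrative places the writing before the assembling.
(e) Not entailed — Aria wrote the ledger, not the wallet; the wallet belongs to the photographing event.
(f) Entailed — every conjunct here is already in the original writing event.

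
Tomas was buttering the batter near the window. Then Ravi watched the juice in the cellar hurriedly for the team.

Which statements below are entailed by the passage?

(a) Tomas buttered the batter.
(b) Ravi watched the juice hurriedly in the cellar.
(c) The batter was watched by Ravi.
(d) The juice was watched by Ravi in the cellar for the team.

(a) Not entailed — 'was buttering' is progressive on an accomplishment; it does not entail the completed 'buttered'.
(b) Entailed — dropping 'for the team' leaves a sub-description the original still satisfies.
(c) Not entailed — Ravi watched the juice, not the batter; the batter belongs to the buttering event.
(d) Entailed — every conjunct here is already in the original watching event.

(b), (d)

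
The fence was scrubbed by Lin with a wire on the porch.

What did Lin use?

'with a wire' marks the instrument of the scrubbing event.

a wire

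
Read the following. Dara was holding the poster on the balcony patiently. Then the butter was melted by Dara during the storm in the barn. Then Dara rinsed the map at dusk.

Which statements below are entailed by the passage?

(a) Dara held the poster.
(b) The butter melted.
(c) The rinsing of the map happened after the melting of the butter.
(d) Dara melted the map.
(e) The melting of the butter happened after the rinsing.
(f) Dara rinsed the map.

(a), (b), (c), (f)

(a) Entailed — 'hold' is an activity; 'was holding' entails that some holding happened, so 'held' holds.
(b) Entailed — 'Dara melted the butter' is causative; it entails the inchoative 'the butter melted'.
(c) Entailed — the narrative places the melting before the rinsing.
(d) Not entailed — Dara melted the butter, not the map; the map belongs to the rinsing event.
(e) Not entailed — the narrative places the melting before the rinsing, not after.
(f) Entailed — every conjunct here is already in the original rinsing event.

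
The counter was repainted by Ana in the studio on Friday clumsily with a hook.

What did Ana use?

'with a hook' marks the instrument of the repainting event.

a hook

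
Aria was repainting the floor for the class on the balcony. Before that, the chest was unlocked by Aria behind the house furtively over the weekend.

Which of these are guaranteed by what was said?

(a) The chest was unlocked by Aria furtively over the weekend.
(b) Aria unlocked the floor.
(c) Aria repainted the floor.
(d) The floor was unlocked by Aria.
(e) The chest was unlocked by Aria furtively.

(a) Entailed — dropping 'behind the house' leaves a sub-description the original still satisfies.
(b) Not entailed — Aria unlocked the chest, not the floor; the floor belongs to the repainting event.
(c) Not entailed — 'was repainting' is progressive on an accomplishment; it does not entail the completed 'repainted'.
(d) Not entailed — Aria unlocked the chest, not the floor; the floor belongs to the repainting event.
(e) Entailed — every conjunct here is already in the original unlocking event.

(a), (e)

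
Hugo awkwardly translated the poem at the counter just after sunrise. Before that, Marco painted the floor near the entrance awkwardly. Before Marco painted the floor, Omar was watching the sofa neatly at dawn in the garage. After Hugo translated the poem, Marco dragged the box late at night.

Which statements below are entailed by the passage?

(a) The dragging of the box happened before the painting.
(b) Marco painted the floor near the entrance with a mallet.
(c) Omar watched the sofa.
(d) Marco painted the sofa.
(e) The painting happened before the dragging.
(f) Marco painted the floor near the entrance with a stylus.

(c), (e)

(a) Not entailed — the narrative places the painting before the dragging, not after.
(b) Not entailed — 'with a mallet' adds information not in the original event.
(c) Entailed — 'watch' is an activity; 'was watching' entails that some watching happened, so 'watched' holds.
(d) Not entailed — Marco painted the floor, not the sofa; the sofa belongs to the watching event.
(e) Entailed — the narrative places the painting before the dragging.
(f) Not entailed — 'with a stylus' adds information not in the original event.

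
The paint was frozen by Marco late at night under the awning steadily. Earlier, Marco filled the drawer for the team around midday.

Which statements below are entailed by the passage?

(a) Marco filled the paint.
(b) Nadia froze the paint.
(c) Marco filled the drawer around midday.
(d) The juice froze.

(a) Not entailed — Marco filled the drawer, not the paint; the paint belongs to the freezing event.
(b) Not entailed — the passage has Marco freezing the paint, not Nadia.
(c) Entailed — dropping 'for the team' leaves a sub-description the original still satisfies.
(d) Not entailed — the paint is what froze, not the juice.

(c)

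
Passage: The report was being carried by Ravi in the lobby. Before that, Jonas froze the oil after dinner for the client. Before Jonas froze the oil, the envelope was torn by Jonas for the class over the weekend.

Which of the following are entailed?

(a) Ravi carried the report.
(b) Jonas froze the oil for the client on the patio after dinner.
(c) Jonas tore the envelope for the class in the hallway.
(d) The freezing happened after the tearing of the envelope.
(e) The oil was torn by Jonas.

(a) Entailed — 'carry' is an activity; 'was carrying' entails that some carrying happened, so 'carried' holds.
(b) Not entailed — 'on the patio' adds information not in the original event.
(c) Not entailed — 'in the hallway' adds information not in the original event.
(d) Entailed — the narrative places the tearing before the freezing.
(e) Not entailed — Jonas tore the envelope, not the oil; the oil belongs to the freezing event.

(a), (d)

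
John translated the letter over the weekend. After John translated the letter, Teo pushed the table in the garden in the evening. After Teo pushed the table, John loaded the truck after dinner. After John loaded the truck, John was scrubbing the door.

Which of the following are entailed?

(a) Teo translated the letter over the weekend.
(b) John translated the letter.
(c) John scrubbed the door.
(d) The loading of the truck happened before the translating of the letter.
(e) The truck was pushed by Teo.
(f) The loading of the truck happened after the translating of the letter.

(a) Not entailed — the passage has John translating the letter, not Teo.
(b) Entailed — every conjunct here is already in the original translating event.
(c) Entailed — 'scrub' is an activity; 'was scrubbing' entails that some scrubbing happened, so 'scrubbed' holds.
(d) Not entailed — the narrative places the translating before the loading, not after.
(e) Not entailed — Teo pushed the table, not the truck; the truck belongs to the loading event.
(f) Entailed — the narrative places the translating before the loading.

(b), (c), (f)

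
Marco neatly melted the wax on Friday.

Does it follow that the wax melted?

'Marco melted the wax' is the causative; it entails the inchoative 'the wax melted'.

yes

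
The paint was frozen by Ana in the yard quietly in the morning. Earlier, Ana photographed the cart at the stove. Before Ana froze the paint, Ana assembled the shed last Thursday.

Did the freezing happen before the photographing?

no

The narrative orders the photographing before the freezing.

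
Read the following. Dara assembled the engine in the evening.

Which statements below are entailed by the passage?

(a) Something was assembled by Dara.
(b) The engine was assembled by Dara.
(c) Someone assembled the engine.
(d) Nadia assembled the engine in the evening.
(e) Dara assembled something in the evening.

(a) Entailed — every conjunct here is already in the original assembling event.
(b) Entailed — the original entails any weakening of itself; this just drops 'in the evening'.
(c) Entailed — the original entails any weakening of itself; this just drops 'in the evening' and generalizes the agent.
(d) Not entailed — the passage has Dara assembling the engine, not Nadia.
(e) Entailed — every conjunct here is already in the original assembling event.

(a), (b), (c), (e)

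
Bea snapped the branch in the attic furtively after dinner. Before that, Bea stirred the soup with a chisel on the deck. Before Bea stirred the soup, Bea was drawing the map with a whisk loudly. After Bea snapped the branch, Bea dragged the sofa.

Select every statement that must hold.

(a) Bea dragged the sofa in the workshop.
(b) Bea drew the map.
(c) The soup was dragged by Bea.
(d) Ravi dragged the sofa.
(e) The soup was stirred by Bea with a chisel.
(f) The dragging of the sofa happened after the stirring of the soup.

(e), (f)

(a) Not entailed — 'in the workshop' adds information not in the original event.
(b) Not entailed — 'was drawing' is progressive on an accomplishment; it does not entail the completed 'drew'.
(c) Not entailed — Bea dragged the sofa, not the soup; the soup belongs to the stirring event.
(d) Not entailed — the passage has Bea dragging the sofa, not Ravi.
(e) Entailed — every conjunct here is already in the original stirring event.
(f) Entailed — the narrative places the stirring before the dragging.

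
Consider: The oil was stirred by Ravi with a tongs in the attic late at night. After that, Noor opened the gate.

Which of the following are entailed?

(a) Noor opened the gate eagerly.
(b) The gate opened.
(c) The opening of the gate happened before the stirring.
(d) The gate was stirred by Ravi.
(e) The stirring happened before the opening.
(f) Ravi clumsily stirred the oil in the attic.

(b), (e)

(a) Not entailed — 'eagerly' adds information not in the original event.
(b) Entailed — 'Noor opened the gate' is causative; it entails the inchoative 'the gate opened'.
(c) Not entailed — the narrative places the stirring before the opening, not after.
(d) Not entailed — Ravi stirred the oil, not the gate; the gate belongs to the opening event.
(e) Entailed — the narrative places the stirring before the opening.
(f) Not entailed — 'clumsily' adds information not in the original event.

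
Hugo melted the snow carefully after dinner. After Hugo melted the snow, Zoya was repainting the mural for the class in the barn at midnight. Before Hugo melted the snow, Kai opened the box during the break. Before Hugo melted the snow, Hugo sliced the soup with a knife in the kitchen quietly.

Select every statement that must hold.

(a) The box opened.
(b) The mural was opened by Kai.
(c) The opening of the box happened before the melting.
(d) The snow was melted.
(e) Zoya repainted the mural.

(a), (c), (d)

(a) Entailed — 'Kai opened the box' is causative; it entails the inchoative 'the box opened'.
(b) Not entailed — Kai opened the box, not the mural; the mural belongs to the repainting event.
(c) Entailed — the narrative places the opening before the melting.
(d) Entailed — dropping 'after dinner', 'carefully' and generalizing the agent leaves a sub-description the original still satisfies.
(e) Not entailed — 'was repainting' is progressive on an accomplishment; it does not entail the completed 'repainted'.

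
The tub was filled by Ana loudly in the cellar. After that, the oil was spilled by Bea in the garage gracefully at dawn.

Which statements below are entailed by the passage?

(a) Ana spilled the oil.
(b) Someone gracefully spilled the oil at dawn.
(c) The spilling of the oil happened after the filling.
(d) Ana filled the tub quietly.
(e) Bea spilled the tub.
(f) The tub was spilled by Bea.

(b), (c)

(a) Not entailed — the passage has Bea spilling the oil, not Ana.
(b) Entailed — dropping 'in the garage' and generalizing the agent leaves a sub-description the original still satisfies.
(c) Entailed — the narrative places the filling before the spilling.
(d) Not entailed — 'quietly' adds a manner not in (and inconsistent with) the original.
(e) Not entailed — Bea spilled the oil, not the tub; the tub belongs to the filling event.
(f) Not entailed — Bea spilled the oil, not the tub; the tub belongs to the filling event.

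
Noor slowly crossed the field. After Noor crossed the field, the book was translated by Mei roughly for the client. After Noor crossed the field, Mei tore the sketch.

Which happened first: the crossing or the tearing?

the crossing

The connectives place the crossing before the tearing.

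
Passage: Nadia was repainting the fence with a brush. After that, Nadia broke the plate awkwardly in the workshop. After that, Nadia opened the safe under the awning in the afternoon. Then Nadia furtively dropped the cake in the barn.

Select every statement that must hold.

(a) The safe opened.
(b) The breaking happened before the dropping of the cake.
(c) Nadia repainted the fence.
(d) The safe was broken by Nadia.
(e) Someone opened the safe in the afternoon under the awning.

(a), (b), (e)

(a) Entailed — 'Nadia opened the safe' is causative; it entails the inchoative 'the safe opened'.
(b) Entailed — the narrative places the breaking before the dropping.
(c) Not entailed — 'was repainting' is progressive on an accomplishment; it does not entail the completed 'repainted'.
(d) Not entailed — Nadia broke the plate, not the safe; the safe belongs to the opening event.
(e) Entailed — the original entails any weakening of itself; this just generalizes the agent.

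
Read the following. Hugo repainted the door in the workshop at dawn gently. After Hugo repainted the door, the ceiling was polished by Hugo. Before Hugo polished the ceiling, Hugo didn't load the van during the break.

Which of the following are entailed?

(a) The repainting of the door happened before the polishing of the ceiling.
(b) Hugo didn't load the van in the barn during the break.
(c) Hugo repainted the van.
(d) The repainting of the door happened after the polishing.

(a) Entailed — the narrative places the repainting before the polishing.
(b) Entailed — under negation, adding a further restriction is entailed: if no such loading event occurred, none occurred in the barn either.
(c) Not entailed — Hugo repainted the door, not the van; the van belongs to the loading event.
(d) Not entailed — the narrative places the repainting before the polishing, not after.

(a), (b)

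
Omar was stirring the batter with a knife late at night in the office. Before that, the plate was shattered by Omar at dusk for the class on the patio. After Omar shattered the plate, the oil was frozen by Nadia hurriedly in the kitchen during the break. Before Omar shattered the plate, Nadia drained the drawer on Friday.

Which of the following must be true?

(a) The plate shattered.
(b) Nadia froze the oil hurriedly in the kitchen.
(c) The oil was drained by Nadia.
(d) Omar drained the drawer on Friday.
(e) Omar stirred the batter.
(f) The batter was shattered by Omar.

(a) Entailed — 'Omar shattered the plate' is causative; it entails the inchoative 'the plate shattered'.
(b) Entailed — the original entails any weakening of itself; this just drops 'during the break'.
(c) Not entailed — Nadia drained the drawer, not the oil; the oil belongs to the freezing event.
(d) Not entailed — the passage has Nadia draining the drawer, not Omar.
(e) Entailed — 'stir' is an activity; 'was stirring' entails that some stirring happened, so 'stirred' holds.
(f) Not entailed — Omar shattered the plate, not the batter; the batter belongs to the stirring event.

(a), (b), (e)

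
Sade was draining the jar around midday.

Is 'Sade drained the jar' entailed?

no

'was draining' is progressive; for an accomplishment like 'drain the jar', it doesn't entail completion.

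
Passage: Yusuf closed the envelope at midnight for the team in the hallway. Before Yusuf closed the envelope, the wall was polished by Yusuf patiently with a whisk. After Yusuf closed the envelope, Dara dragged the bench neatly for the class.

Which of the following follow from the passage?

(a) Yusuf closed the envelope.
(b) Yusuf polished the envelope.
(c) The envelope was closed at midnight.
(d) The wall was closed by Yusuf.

(a), (c)

(a) Entailed — the original entails any weakening of itself; this just drops 'for the team', 'at midnight', 'in the hallway'.
(b) Not entailed — Yusuf polished the wall, not the envelope; the envelope belongs to the closing event.
(c) Entailed — this follows by dropping conjuncts from the closing event's description.
(d) Not entailed — Yusuf closed the envelope, not the wall; the wall belongs to the polishing event.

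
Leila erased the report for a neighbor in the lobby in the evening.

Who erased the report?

'Leila' marks the agent of the erasing event.

Leila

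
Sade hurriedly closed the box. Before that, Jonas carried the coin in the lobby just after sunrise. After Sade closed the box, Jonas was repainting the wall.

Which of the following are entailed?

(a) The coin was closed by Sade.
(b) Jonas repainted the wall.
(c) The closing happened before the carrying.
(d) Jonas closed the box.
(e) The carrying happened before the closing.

(e)

(a) Not entailed — Sade closed the box, not the coin; the coin belongs to the carrying event.
(b) Not entailed — 'was repainting' is progressive on an accomplishment; it does not entail the completed 'repainted'.
(c) Not entailed — the narrative places the carrying before the closing, not after.
(d) Not entailed — the passage has Sade closing the box, not Jonas.
(e) Entailed — the narrative places the carrying before the closing.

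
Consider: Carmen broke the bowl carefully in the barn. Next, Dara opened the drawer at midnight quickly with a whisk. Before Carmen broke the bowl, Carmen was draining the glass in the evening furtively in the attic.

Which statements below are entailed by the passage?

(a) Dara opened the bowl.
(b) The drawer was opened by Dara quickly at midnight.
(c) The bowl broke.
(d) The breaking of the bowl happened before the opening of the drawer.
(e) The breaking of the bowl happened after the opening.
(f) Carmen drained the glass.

(a) Not entailed — Dara opened the drawer, not the bowl; the bowl belongs to the breaking event.
(b) Entailed — the original entails any weakening of itself; this just drops 'with a whisk'.
(c) Entailed — 'Carmen broke the bowl' is causative; it entails the inchoative 'the bowl broke'.
(d) Entailed — the narrative places the breaking before the opening.
(e) Not entailed — the narrative places the breaking before the opening, not after.
(f) Not entailed — 'was draining' is progressive on an accomplishment; it does not entail the completed 'drained'.

(b), (c), (d)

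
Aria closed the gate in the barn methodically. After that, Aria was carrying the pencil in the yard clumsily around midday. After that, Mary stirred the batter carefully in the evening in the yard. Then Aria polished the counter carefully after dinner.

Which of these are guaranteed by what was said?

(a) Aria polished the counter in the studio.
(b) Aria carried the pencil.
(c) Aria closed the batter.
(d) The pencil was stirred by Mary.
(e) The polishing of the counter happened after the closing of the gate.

(a) Not entailed — 'in the studio' adds information not in the original event.
(b) Entailed — 'carry' is an activity; 'was carrying' entails that some carrying happened, so 'carried' holds.
(c) Not entailed — Aria closed the gate, not the batter; the batter belongs to the stirring event.
(d) Not entailed — Mary stirred the batter, not the pencil; the pencil belongs to the carrying event.
(e) Entailed — the narrative places the closing before the polishing.

(b), (e)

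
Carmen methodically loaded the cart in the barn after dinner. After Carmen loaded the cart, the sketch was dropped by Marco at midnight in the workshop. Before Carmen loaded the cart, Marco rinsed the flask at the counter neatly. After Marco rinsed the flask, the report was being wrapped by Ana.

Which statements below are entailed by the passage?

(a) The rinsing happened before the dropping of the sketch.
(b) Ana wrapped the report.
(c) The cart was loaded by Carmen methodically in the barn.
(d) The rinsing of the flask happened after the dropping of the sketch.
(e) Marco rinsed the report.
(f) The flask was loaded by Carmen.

(a) Entailed — the narrative places the rinsing before the dropping.
(b) Not entailed — 'was wrapping' is progressive on an accomplishment; it does not entail the completed 'wrapped'.
(c) Entailed — the original entails any weakening of itself; this just drops 'after dinner'.
(d) Not entailed — the narrative places the rinsing before the dropping, not after.
(e) Not entailed — Marco rinsed the flask, not the report; the report belongs to the wrapping event.
(f) Not entailed — Carmen loaded the cart, not the flask; the flask belongs to the rinsing event.

(a), (c)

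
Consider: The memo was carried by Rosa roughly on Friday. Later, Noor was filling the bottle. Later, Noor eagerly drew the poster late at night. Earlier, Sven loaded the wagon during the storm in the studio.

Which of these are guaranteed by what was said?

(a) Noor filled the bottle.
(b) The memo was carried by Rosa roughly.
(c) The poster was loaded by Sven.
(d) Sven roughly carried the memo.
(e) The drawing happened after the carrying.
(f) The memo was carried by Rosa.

(b), (e), (f)

(a) Not entailed — 'was filling' is progressive on an accomplishment; it does not entail the completed 'filled'.
(b) Entailed — this follows by dropping conjuncts from the carrying event's description.
(c) Not entailed — Sven loaded the wagon, not the poster; the poster belongs to the drawing event.
(d) Not entailed — the passage has Rosa carrying the memo, not Sven.
(e) Entailed — the narrative places the carrying before the drawing.
(f) Entailed — this follows by dropping conjuncts from the carrying event's description.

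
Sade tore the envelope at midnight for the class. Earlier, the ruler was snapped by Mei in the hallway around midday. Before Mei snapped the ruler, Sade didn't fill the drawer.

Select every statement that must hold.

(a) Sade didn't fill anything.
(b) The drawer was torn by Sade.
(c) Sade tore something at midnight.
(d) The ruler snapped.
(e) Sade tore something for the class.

(c), (d), (e)

(a) Not entailed — the original only denies this specific event; Sade may have filled something else.
(b) Not entailed — Sade tore the envelope, not the drawer; the drawer belongs to the filling event.
(c) Entailed — the original entails any weakening of itself; this just drops 'for the class' and generalizes the patient.
(d) Entailed — 'Mei snapped the ruler' is causative; it entails the inchoative 'the ruler snapped'.
(e) Entailed — dropping 'at midnight' and generalizing the patient leaves a sub-description the original still satisfies.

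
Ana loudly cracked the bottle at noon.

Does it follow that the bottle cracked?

'Ana cracked the bottle' is the causative; it entails the inchoative 'the bottle cracked'.

yes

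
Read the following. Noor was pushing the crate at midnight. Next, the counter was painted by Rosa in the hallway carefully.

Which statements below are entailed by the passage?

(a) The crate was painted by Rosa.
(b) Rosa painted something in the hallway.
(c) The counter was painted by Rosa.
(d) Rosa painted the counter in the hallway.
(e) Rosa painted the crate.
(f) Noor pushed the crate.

(a) Not entailed — Rosa painted the counter, not the crate; the crate belongs to the pushing event.
(b) Entailed — the original entails any weakening of itself; this just drops 'carefully' and generalizes the patient.
(c) Entailed — every conjunct here is already in the original painting event.
(d) Entailed — every conjunct here is already in the original painting event.
(e) Not entailed — Rosa painted the counter, not the crate; the crate belongs to the pushing event.
(f) Entailed — 'push' is an activity; 'was pushing' entails that some pushing happened, so 'pushed' holds.

(b), (c), (d), (f)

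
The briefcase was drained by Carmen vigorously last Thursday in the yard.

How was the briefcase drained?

vigorously

'vigorously' marks the manner of the draining event.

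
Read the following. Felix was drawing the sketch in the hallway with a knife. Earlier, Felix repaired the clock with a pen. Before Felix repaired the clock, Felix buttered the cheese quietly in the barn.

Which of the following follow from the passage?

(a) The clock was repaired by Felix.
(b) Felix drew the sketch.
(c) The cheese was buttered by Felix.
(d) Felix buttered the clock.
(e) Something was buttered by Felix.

(a) Entailed — the original entails any weakening of itself; this just drops 'with a pen'.
(b) Not entailed — 'was drawing' is progressive on an accomplishment; it does not entail the completed 'drew'.
(c) Entailed — every conjunct here is already in the original buttering event.
(d) Not entailed — Felix buttered the cheese, not the clock; the clock belongs to the repairing event.
(e) Entailed — the original entails any weakening of itself; this just drops 'in the barn', 'quietly' and generalizes the patient.

(a), (c), (e)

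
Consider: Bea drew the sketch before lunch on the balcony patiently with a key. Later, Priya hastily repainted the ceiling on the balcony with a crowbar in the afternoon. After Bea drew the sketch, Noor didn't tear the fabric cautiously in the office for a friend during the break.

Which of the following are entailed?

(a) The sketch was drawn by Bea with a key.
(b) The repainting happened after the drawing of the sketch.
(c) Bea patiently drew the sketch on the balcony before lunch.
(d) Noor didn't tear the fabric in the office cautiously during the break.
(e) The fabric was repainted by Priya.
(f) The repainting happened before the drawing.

(a) Entailed — this follows by dropping conjuncts from the drawing event's description.
(b) Entailed — the narrative places the drawing before the repainting.
(c) Entailed — every conjunct here is already in the original drawing event.
(d) Not entailed — dropping 'for a friend' under negation is not valid — the original leaves open that Noor tore the fabric some other way.
(e) Not entailed — Priya repainted the ceiling, not the fabric; the fabric belongs to the tearing event.
(f) Not entailed — the narrative places the drawing before the repainting, not after.

(a), (b), (c)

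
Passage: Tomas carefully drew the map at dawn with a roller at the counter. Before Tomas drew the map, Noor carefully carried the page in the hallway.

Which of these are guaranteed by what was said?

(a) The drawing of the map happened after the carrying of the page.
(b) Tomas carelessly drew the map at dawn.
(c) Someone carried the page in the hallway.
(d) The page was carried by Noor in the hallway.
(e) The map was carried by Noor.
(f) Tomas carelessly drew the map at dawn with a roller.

(a) Entailed — the narrative places the carrying before the drawing.
(b) Not entailed — 'carelessly' adds a manner not in (and inconsistent with) the original.
(c) Entailed — dropping 'carefully' and generalizing the agent leaves a sub-description the original still satisfies.
(d) Entailed — dropping 'carefully' leaves a sub-description the original still satisfies.
(e) Not entailed — Noor carried the page, not the map; the map belongs to the drawing event.
(f) Not entailed — 'carelessly' adds a manner not in (and inconsistent with) the original.

(a), (c), (d)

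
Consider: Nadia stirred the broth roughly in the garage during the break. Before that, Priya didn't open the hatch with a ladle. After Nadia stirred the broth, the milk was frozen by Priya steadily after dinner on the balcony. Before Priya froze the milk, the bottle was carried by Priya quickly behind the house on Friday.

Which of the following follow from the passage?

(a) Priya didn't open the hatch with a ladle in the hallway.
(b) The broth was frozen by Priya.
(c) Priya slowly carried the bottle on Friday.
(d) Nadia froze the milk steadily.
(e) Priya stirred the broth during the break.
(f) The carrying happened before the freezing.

(a) Entailed — under negation, adding a further restriction is entailed: if no such opening event occurred, none occurred in the hallway either.
(b) Not entailed — Priya froze the milk, not the broth; the broth belongs to the stirring event.
(c) Not entailed — 'slowly' adds a manner not in (and inconsistent with) the original.
(d) Not entailed — the passage has Priya freezing the milk, not Nadia.
(e) Not entailed — the passage has Nadia stirring the broth, not Priya.
(f) Entailed — the narrative places the carrying before the freezing.

(a), (f)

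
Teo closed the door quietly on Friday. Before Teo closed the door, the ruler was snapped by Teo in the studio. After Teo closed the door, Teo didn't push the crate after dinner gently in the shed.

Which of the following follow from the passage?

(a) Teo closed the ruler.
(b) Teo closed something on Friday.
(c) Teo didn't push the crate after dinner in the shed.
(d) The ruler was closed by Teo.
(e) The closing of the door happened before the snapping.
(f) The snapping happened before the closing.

(b), (f)

(a) Not entailed — Teo closed the door, not the ruler; the ruler belongs to the snapping event.
(b) Entailed — this follows by dropping conjuncts from the closing event's description.
(c) Not entailed — dropping 'gently' under negation is not valid — the original leaves open that Teo pushed the crate some other way.
(d) Not entailed — Teo closed the door, not the ruler; the ruler belongs to the snapping event.
(e) Not entailed — the narrative places the snapping before the closing, not after.
(f) Entailed — the narrative places the snapping before the closing.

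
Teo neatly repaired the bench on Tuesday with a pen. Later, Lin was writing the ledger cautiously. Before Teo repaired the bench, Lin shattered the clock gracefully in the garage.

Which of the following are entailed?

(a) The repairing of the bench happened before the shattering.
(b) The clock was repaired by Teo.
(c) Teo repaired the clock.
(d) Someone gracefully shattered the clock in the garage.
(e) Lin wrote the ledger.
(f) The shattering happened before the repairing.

(d), (f)

(a) Not entailed — the narrative places the shattering before the repairing, not after.
(b) Not entailed — Teo repaired the bench, not the clock; the clock belongs to the shattering event.
(c) Not entailed — Teo repaired the bench, not the clock; the clock belongs to the shattering event.
(d) Entailed — this follows by dropping conjuncts from the shattering event's description.
(e) Not entailed — 'was writing' is progressive on an accomplishment; it does not entail the completed 'wrote'.
(f) Entailed — the narrative places the shattering before the repairing.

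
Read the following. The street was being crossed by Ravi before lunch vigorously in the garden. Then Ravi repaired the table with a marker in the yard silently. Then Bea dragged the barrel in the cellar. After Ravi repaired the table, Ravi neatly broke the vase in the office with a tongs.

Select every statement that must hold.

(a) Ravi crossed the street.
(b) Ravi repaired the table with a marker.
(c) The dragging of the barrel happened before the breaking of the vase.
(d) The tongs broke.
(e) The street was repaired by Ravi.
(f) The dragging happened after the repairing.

(b), (f)

(a) Not entailed — 'was crossing' is progressive on an accomplishment; it does not entail the completed 'crossed'.
(b) Entailed — the original entails any weakening of itself; this just drops 'in the yard', 'silently'.
(c) Not entailed — the narrative doesn't order the dragging relative to the breaking.
(d) Not entailed — the vase is what broke, not the tongs.
(e) Not entailed — Ravi repaired the table, not the street; the street belongs to the crossing event.
(f) Entailed — the narrative places the repairing before the dragging.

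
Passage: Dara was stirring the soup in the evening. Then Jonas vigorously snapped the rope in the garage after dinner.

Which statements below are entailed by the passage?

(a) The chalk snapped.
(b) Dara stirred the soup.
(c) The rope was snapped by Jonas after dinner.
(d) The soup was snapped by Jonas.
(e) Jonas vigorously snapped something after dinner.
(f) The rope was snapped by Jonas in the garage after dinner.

(a) Not entailed — the rope is what snapped, not the chalk.
(b) Entailed — 'stir' is an activity; 'was stirring' entails that some stirring happened, so 'stirred' holds.
(c) Entailed — dropping 'in the garage', 'vigorously' leaves a sub-description the original still satisfies.
(d) Not entailed — Jonas snapped the rope, not the soup; the soup belongs to the stirring event.
(e) Entailed — every conjunct here is already in the original snapping event.
(f) Entailed — dropping 'vigorously' leaves a sub-description the original still satisfies.

(b), (c), (e), (f)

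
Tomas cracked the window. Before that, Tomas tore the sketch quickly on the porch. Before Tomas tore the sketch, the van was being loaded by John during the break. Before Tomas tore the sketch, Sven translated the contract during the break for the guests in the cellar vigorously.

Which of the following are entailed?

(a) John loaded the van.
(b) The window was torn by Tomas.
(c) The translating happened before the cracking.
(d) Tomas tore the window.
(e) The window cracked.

(a) Not entailed — 'was loading' is progressive on an accomplishment; it does not entail the completed 'loaded'.
(b) Not entailed — Tomas tore the sketch, not the window; the window belongs to the cracking event.
(c) Entailed — the narrative places the translating before the cracking.
(d) Not entailed — Tomas tore the sketch, not the window; the window belongs to the cracking event.
(e) Entailed — 'Tomas cracked the window' is causative; it entails the inchoative 'the window cracked'.

(c), (e)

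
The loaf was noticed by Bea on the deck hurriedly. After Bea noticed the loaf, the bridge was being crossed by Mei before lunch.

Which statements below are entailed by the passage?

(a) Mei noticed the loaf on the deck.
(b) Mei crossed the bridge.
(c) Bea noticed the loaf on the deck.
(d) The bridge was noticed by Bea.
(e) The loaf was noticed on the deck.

(c), (e)

(a) Not entailed — the passage has Bea noticing the loaf, not Mei.
(b) Not entailed — 'was crossing' is progressive on an accomplishment; it does not entail the completed 'crossed'.
(c) Entailed — every conjunct here is already in the original noticing event.
(d) Not entailed — Bea noticed the loaf, not the bridge; the bridge belongs to the crossing event.
(e) Entailed — this follows by dropping conjuncts from the noticing event's description.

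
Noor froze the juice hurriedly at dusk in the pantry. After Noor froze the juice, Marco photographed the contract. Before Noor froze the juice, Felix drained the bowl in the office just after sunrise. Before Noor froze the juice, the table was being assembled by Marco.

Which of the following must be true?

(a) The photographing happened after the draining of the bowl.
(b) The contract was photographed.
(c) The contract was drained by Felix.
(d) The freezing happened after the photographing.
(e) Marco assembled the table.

(a), (b)

(a) Entailed — the narrative places the draining before the photographing.
(b) Entailed — this follows by dropping conjuncts from the photographing event's description.
(c) Not entailed — Felix drained the bowl, not the contract; the contract belongs to the photographing event.
(d) Not entailed — the narrative places the freezing before the photographing, not after.
(e) Not entailed — 'was assembling' is progressive on an accomplishment; it does not entail the completed 'assembled'.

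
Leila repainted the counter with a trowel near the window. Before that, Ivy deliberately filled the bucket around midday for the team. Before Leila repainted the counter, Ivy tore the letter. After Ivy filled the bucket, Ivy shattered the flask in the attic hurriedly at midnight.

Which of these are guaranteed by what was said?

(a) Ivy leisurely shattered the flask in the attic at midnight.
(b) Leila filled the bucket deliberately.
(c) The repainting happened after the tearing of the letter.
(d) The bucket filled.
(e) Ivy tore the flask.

(c), (d)

(a) Not entailed — 'leisurely' adds a manner not in (and inconsistent with) the original.
(b) Not entailed — the passage has Ivy filling the bucket, not Leila.
(c) Entailed — the narrative places the tearing before the repainting.
(d) Entailed — 'Ivy filled the bucket' is causative; it entails the inchoative 'the bucket filled'.
(e) Not entailed — Ivy tore the letter, not the flask; the flask belongs to the shattering event.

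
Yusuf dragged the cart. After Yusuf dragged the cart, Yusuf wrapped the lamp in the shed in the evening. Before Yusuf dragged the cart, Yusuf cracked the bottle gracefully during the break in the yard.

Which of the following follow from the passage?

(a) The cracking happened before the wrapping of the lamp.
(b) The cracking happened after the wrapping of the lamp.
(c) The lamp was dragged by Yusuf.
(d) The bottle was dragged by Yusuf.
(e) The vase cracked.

(a)

(a) Entailed — the narrative places the cracking before the wrapping.
(b) Not entailed — the narrative places the cracking before the wrapping, not after.
(c) Not entailed — Yusuf dragged the cart, not the lamp; the lamp belongs to the wrapping event.
(d) Not entailed — Yusuf dragged the cart, not the bottle; the bottle belongs to the cracking event.
(e) Not entailed — the bottle is what cracked, not the vase.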